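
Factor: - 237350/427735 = - 2^1*5^1*7^( - 1)*11^( - 2 )*47^1 =-  470/847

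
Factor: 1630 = 2^1* 5^1*163^1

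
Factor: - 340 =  -2^2*5^1*17^1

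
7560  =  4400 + 3160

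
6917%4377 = 2540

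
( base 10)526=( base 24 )LM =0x20e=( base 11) 439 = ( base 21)141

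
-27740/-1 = 27740/1 = 27740.00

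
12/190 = 6/95 = 0.06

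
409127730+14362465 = 423490195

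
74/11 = 6 + 8/11  =  6.73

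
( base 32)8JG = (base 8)21160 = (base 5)240231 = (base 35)76V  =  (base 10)8816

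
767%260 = 247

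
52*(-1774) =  - 92248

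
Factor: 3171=3^1*7^1*  151^1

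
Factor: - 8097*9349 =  - 75698853 = - 3^1 * 2699^1*9349^1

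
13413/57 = 235 + 6/19 = 235.32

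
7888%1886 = 344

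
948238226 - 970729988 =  - 22491762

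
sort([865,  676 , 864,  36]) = [ 36,  676, 864, 865 ]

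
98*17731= 1737638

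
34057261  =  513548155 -479490894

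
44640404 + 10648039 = 55288443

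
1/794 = 1/794 =0.00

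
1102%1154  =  1102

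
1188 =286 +902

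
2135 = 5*427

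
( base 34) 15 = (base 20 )1j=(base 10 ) 39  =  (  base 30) 19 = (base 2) 100111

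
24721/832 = 24721/832 = 29.71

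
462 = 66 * 7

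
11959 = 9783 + 2176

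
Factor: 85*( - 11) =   -  935 = - 5^1 * 11^1*17^1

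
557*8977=5000189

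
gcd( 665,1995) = 665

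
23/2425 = 23/2425= 0.01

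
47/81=47/81 = 0.58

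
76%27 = 22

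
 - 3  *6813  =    -  20439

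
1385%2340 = 1385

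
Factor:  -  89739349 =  - 7^1*12819907^1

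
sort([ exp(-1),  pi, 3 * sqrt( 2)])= [ exp(-1),pi, 3*sqrt( 2)]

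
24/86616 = 1/3609 = 0.00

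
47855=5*9571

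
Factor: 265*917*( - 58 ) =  - 14094290= - 2^1*5^1*7^1*29^1*53^1 * 131^1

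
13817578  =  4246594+9570984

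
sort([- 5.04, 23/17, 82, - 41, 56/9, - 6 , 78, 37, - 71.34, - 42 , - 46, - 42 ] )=[-71.34, - 46, - 42,-42, - 41, - 6, - 5.04,23/17,56/9,37, 78,82]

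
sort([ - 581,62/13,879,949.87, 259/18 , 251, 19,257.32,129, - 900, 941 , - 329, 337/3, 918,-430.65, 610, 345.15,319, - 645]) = [ - 900 ,-645 , - 581, - 430.65,-329, 62/13, 259/18, 19,337/3, 129, 251, 257.32, 319 , 345.15, 610 , 879,918, 941,949.87 ]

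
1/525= 1/525= 0.00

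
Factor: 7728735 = 3^1 * 5^1*7^1*73607^1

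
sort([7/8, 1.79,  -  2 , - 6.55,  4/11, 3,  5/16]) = [ - 6.55, - 2,  5/16,  4/11, 7/8 , 1.79,3 ] 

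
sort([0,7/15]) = [ 0,7/15]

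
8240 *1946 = 16035040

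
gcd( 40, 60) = 20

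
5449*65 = 354185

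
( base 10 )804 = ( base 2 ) 1100100100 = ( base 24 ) 19C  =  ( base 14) 416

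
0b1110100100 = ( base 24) 1EK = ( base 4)32210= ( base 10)932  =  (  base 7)2501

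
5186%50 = 36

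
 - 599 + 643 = 44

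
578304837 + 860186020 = 1438490857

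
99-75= 24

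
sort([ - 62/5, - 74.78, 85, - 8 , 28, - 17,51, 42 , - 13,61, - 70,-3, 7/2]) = [ - 74.78, - 70,-17, - 13,  -  62/5, - 8, - 3 , 7/2, 28, 42,51, 61 , 85]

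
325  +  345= 670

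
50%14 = 8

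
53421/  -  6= - 8904 + 1/2=- 8903.50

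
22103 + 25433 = 47536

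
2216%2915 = 2216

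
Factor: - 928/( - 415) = 2^5 * 5^( - 1)*29^1 *83^(- 1)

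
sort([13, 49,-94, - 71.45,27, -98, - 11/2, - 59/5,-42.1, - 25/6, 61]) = [ - 98, - 94,  -  71.45, - 42.1, - 59/5, - 11/2, - 25/6, 13,27 , 49,61]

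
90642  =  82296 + 8346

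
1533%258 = 243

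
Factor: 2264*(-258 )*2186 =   -  1276868832 = - 2^5*3^1 * 43^1*283^1*1093^1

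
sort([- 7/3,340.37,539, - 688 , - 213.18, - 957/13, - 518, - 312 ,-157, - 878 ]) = [-878,-688, - 518 , - 312, - 213.18,-157, - 957/13 , - 7/3,340.37,  539 ] 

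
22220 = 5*4444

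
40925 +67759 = 108684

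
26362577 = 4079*6463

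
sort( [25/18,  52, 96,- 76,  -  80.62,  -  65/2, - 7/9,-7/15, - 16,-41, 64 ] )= [  -  80.62,-76,-41, - 65/2, - 16, - 7/9,- 7/15,  25/18 , 52,64, 96] 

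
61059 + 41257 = 102316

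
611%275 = 61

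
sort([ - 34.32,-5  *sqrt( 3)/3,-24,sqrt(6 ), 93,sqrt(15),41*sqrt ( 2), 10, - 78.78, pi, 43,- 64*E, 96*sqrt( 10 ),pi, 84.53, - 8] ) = [ - 64*E ,- 78.78,-34.32,-24, - 8, - 5 * sqrt(3)/3,  sqrt(6),pi,pi, sqrt(15), 10 , 43,41*sqrt(2), 84.53, 93, 96*sqrt (10)] 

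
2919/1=2919 = 2919.00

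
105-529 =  - 424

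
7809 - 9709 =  - 1900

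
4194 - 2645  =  1549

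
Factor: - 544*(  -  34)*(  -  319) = -2^6*11^1*17^2 * 29^1 = - 5900224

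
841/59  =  14 + 15/59 = 14.25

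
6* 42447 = 254682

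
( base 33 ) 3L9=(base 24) 6l9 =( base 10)3969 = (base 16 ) f81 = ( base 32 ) 3S1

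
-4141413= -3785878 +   -  355535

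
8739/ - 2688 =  - 4 + 671/896 =- 3.25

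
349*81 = 28269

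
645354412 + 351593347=996947759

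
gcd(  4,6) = 2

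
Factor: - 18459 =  - 3^2*7^1 * 293^1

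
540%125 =40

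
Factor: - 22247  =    -  22247^1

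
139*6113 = 849707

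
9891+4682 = 14573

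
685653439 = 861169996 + -175516557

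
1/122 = 1/122 =0.01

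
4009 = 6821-2812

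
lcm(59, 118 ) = 118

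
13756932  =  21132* 651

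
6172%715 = 452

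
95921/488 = 95921/488 = 196.56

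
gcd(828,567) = 9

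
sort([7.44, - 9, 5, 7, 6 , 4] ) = [ - 9, 4, 5, 6, 7, 7.44] 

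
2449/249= 9  +  208/249 = 9.84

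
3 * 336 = 1008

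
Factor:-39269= - 107^1*367^1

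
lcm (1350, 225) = 1350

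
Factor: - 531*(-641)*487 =3^2*59^1*487^1* 641^1 = 165760677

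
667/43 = 15 + 22/43 = 15.51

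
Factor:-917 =-7^1 * 131^1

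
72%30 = 12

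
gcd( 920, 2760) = 920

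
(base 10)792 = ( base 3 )1002100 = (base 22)1E0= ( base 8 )1430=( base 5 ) 11132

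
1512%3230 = 1512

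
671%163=19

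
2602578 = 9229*282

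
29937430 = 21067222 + 8870208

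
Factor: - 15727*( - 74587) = 15727^1 *74587^1 = 1173029749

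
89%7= 5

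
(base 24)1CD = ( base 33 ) qj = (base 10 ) 877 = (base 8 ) 1555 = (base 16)36d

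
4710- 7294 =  - 2584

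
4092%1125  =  717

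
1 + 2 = 3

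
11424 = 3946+7478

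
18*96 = 1728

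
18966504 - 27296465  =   - 8329961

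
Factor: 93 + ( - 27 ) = 2^1 * 3^1 * 11^1 = 66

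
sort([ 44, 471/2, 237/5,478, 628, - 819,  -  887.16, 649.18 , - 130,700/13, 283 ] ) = [ - 887.16, - 819, - 130, 44, 237/5,700/13, 471/2,283, 478, 628, 649.18]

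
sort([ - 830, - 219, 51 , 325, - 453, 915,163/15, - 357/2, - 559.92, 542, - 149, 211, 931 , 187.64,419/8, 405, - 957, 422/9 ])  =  [ - 957,-830,  -  559.92, -453, - 219 ,- 357/2, - 149,163/15, 422/9,51,419/8,187.64 , 211, 325,405, 542, 915, 931 ] 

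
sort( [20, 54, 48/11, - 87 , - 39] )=[  -  87, - 39, 48/11, 20 , 54 ] 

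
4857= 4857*1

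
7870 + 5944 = 13814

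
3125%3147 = 3125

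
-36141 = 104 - 36245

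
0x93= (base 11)124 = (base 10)147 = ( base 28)57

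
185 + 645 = 830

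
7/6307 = 1/901 = 0.00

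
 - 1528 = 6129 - 7657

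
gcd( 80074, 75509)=1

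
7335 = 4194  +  3141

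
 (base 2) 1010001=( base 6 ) 213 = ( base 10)81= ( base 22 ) 3F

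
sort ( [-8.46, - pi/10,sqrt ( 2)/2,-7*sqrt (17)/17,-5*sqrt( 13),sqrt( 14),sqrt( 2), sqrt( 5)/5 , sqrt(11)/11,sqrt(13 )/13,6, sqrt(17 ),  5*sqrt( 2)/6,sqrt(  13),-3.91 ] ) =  [-5*sqrt (13), - 8.46, - 3.91, - 7*sqrt (17 ) /17 , - pi/10 , sqrt( 13)/13, sqrt( 11 )/11,sqrt (5 ) /5,sqrt(2)/2,5*sqrt(2)/6,sqrt (2)  ,  sqrt(13), sqrt( 14),sqrt (17),6 ] 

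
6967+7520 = 14487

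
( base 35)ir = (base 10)657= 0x291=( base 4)22101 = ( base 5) 10112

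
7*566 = 3962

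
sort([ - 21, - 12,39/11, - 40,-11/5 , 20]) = [-40,  -  21,  -  12, - 11/5,39/11,20 ] 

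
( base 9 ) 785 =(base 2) 1010000100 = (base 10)644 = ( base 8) 1204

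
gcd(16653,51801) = 3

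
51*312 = 15912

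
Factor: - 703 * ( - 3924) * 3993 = 11014977996 = 2^2 * 3^3*11^3*19^1*37^1*109^1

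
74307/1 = 74307 = 74307.00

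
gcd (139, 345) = 1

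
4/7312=1/1828 = 0.00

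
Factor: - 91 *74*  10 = -67340 = - 2^2*5^1*7^1*13^1*37^1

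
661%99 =67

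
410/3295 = 82/659 = 0.12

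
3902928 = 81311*48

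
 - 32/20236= -8/5059 =-0.00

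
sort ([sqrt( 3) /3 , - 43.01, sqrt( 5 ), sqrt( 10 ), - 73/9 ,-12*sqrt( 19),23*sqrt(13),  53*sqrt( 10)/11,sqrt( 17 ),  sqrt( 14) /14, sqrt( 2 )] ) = [ - 12*sqrt( 19 ),- 43.01, - 73/9,sqrt (14) /14,  sqrt ( 3)/3,sqrt( 2),  sqrt( 5 ) , sqrt( 10),  sqrt (17),53 * sqrt( 10)/11, 23*sqrt(13 ) ]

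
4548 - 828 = 3720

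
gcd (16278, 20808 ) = 6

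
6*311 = 1866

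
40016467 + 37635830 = 77652297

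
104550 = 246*425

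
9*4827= 43443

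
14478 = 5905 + 8573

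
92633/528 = 92633/528 = 175.44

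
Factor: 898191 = 3^2*7^1*53^1*269^1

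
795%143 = 80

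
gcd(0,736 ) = 736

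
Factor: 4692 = 2^2*3^1*17^1* 23^1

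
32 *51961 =1662752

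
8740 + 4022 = 12762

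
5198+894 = 6092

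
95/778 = 95/778 =0.12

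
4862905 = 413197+4449708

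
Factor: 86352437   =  41^1*191^1*11027^1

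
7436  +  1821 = 9257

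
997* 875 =872375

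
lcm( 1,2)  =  2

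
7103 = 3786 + 3317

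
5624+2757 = 8381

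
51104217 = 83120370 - 32016153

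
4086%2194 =1892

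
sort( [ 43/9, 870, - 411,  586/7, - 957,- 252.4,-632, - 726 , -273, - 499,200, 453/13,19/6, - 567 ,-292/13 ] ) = [  -  957, - 726  , - 632, - 567,  -  499, - 411,-273, - 252.4,  -  292/13,19/6,  43/9,453/13, 586/7, 200,870 ] 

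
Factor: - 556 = -2^2*139^1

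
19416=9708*2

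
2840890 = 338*8405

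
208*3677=764816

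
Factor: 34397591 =34397591^1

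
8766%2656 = 798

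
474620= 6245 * 76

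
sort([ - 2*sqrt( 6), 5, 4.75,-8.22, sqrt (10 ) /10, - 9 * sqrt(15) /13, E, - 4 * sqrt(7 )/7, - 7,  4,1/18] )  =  [ - 8.22, - 7,  -  2*  sqrt( 6),- 9*sqrt (15)/13, - 4*sqrt(7)/7, 1/18,sqrt( 10 ) /10,E, 4,  4.75 , 5]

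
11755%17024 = 11755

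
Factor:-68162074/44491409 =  - 2^1*89^1*101^(  -  1 )*382933^1*440509^( - 1 )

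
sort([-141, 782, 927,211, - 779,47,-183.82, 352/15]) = [- 779, - 183.82, - 141,352/15, 47,211, 782,  927]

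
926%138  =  98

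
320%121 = 78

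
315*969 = 305235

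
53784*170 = 9143280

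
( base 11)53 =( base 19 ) 31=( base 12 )4A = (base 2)111010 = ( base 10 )58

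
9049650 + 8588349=17637999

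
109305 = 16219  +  93086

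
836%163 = 21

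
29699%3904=2371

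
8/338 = 4/169= 0.02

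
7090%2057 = 919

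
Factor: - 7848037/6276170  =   - 2^ ( - 1)  *5^( - 1)*23^1 *341219^1*627617^( - 1)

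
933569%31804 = 11253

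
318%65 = 58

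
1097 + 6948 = 8045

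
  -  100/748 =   -  25/187 = -0.13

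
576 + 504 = 1080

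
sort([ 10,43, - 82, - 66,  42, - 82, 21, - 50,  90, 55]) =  [ -82, - 82, - 66,-50,10,  21,  42,  43,  55,90] 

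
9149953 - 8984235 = 165718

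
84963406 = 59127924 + 25835482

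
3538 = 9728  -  6190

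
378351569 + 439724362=818075931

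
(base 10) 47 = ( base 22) 23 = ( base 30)1h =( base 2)101111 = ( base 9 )52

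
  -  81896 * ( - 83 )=6797368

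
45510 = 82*555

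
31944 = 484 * 66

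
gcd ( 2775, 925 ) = 925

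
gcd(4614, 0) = 4614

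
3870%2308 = 1562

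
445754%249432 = 196322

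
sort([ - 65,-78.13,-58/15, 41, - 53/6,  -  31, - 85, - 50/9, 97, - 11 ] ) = [-85,-78.13,-65, -31,  -  11, - 53/6, - 50/9, - 58/15, 41, 97 ] 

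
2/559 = 2/559 = 0.00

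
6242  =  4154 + 2088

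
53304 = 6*8884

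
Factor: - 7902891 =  - 3^2*878099^1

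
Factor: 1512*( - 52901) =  - 79986312 = - 2^3*3^3*7^1*52901^1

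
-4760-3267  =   - 8027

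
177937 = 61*2917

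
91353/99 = 922 + 25/33 = 922.76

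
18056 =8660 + 9396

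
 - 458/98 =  - 5+16/49=- 4.67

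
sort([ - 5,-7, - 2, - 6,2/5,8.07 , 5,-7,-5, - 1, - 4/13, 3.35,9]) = [ - 7,-7, - 6, - 5,-5, - 2, - 1, - 4/13, 2/5,3.35,5,  8.07, 9]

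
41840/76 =10460/19 = 550.53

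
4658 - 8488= -3830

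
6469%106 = 3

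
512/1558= 256/779 = 0.33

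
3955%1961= 33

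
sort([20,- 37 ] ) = [ - 37, 20]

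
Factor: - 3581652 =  - 2^2 * 3^1*19^1*23^1*683^1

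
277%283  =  277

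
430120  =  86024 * 5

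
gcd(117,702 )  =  117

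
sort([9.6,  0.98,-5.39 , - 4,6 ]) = [ - 5.39, - 4, 0.98,6, 9.6]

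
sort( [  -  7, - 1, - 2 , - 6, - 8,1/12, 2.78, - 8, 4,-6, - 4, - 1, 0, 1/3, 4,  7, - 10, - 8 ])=[  -  10, - 8, - 8, -8, - 7 , - 6,-6, - 4, - 2, - 1, - 1, 0,  1/12,  1/3  ,  2.78,4,4, 7 ] 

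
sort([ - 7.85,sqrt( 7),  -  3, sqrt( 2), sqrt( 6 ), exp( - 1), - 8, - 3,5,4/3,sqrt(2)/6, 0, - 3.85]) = [-8, - 7.85,-3.85, - 3,-3,0, sqrt( 2 )/6,exp(-1 ), 4/3,sqrt(2),sqrt(6),sqrt( 7), 5]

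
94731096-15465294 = 79265802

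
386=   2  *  193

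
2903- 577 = 2326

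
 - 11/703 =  - 11/703 =-0.02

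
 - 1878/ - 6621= 626/2207= 0.28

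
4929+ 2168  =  7097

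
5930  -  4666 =1264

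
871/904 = 871/904 = 0.96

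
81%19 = 5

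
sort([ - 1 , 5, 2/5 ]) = [- 1 , 2/5,5 ] 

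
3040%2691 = 349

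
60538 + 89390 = 149928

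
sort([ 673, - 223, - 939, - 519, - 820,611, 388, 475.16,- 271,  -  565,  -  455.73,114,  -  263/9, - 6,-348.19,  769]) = [ - 939,- 820, -565 ,  -  519, - 455.73, - 348.19, - 271, -223, - 263/9 , - 6,114, 388 , 475.16,611, 673, 769] 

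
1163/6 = 1163/6 = 193.83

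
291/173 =1 + 118/173 = 1.68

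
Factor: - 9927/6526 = - 2^( - 1) * 3^2*13^( - 1) * 251^(  -  1 )*1103^1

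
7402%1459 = 107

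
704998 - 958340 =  - 253342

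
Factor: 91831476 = 2^2*3^1*11^1*557^1 * 1249^1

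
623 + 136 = 759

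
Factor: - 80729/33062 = -2^( - 1 )*11^1*41^1*61^(-1 )*179^1*271^(-1 )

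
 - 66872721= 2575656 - 69448377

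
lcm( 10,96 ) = 480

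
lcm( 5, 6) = 30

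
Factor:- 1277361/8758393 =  - 3^2*7^( - 1 )*71^1*317^( - 1) * 1999^1*3947^( -1 ) 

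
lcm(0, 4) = 0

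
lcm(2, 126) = 126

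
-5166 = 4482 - 9648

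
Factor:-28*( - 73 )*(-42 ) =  - 85848=   -  2^3*3^1*7^2*73^1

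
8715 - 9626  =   - 911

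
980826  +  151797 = 1132623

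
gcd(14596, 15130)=178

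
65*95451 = 6204315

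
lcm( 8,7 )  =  56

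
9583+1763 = 11346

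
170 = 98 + 72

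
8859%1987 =911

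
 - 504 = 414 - 918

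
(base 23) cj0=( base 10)6785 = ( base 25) ala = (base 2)1101010000001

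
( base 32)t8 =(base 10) 936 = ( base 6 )4200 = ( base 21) 22c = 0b1110101000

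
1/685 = 1/685 = 0.00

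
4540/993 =4 +568/993 = 4.57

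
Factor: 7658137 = 7658137^1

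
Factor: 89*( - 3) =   -  267 = -3^1*89^1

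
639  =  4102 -3463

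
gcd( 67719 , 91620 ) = 3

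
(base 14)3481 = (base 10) 9129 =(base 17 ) 1ea0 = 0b10001110101001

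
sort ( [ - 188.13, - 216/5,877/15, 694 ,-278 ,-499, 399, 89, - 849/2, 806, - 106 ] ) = [-499, - 849/2,  -  278,-188.13, - 106, - 216/5 , 877/15, 89 , 399, 694,806]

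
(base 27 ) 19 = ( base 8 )44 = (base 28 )18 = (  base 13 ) 2A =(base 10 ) 36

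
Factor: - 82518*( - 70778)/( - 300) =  - 5^(-2)*17^1 * 43^1*809^1*823^1 = -486704917/25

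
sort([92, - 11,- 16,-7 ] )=[ -16, - 11, - 7,  92]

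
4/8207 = 4/8207 = 0.00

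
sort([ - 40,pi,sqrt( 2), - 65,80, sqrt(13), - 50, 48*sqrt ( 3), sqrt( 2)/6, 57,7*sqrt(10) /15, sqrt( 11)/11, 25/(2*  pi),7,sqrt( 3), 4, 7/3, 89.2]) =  [ - 65, -50, - 40,sqrt ( 2)/6,sqrt( 11)/11,sqrt ( 2), 7*sqrt (10 )/15,sqrt( 3),7/3 , pi,sqrt( 13 ),25/( 2*pi),4,7,57,80,48*sqrt( 3 ),89.2 ] 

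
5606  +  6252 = 11858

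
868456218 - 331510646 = 536945572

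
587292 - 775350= - 188058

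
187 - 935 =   -  748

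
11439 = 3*3813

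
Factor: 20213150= 2^1*5^2*19^1*21277^1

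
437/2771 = 437/2771 = 0.16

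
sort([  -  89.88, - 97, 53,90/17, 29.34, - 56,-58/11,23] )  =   [-97, - 89.88, - 56, - 58/11, 90/17 , 23,29.34, 53]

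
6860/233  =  6860/233 = 29.44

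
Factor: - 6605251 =- 1523^1*4337^1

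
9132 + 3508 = 12640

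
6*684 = 4104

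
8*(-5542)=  - 44336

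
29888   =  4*7472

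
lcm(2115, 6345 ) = 6345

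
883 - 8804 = -7921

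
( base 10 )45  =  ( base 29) 1G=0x2d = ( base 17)2b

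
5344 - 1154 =4190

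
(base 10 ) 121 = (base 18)6d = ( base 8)171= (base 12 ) A1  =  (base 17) 72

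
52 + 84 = 136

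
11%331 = 11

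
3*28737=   86211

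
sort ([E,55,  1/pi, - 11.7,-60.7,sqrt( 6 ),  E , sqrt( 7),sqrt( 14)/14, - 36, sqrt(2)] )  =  [ - 60.7,  -  36 , -11.7, sqrt( 14)/14,1/pi, sqrt(2),sqrt( 6),sqrt(7 ),  E,E,55 ]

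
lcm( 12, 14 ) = 84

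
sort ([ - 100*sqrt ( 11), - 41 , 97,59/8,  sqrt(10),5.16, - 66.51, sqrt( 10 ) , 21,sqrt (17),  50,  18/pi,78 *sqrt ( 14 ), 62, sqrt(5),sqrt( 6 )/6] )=[  -  100 * sqrt( 11), - 66.51,  -  41,sqrt(6 ) /6,sqrt( 5 ) , sqrt(10), sqrt(10), sqrt ( 17 ) , 5.16,18/pi,59/8,  21, 50 , 62, 97, 78 * sqrt( 14 )] 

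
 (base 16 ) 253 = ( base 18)1F1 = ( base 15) 29A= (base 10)595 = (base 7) 1510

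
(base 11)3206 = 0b1000010010001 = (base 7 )15236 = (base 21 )9ck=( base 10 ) 4241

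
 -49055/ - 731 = 49055/731 = 67.11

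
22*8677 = 190894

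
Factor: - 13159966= - 2^1 * 2447^1*2689^1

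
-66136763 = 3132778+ - 69269541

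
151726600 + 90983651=242710251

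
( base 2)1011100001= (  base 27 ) 108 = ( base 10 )737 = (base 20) 1GH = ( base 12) 515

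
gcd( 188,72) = 4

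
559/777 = 559/777=0.72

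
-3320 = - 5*664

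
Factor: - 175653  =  - 3^2*29^1*673^1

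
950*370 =351500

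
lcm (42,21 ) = 42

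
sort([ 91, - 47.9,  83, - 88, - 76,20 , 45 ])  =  [ - 88, - 76, - 47.9, 20, 45, 83,  91]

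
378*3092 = 1168776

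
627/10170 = 209/3390 = 0.06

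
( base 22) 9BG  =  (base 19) ceg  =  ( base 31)4oq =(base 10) 4614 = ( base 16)1206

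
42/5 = 42/5 = 8.40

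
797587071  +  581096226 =1378683297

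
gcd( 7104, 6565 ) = 1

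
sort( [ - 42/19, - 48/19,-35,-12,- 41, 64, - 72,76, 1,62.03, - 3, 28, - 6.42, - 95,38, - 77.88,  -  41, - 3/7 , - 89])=[ -95, - 89, - 77.88,-72,-41, - 41, - 35, - 12,-6.42, - 3, - 48/19 , - 42/19,-3/7, 1, 28,  38,62.03,64, 76]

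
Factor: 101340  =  2^2*3^2 * 5^1*563^1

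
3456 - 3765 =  - 309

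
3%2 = 1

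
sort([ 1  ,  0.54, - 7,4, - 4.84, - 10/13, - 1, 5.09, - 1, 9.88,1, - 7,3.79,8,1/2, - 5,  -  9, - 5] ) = [ - 9, - 7, - 7, - 5 , - 5, - 4.84 , -1, - 1, - 10/13,1/2, 0.54 , 1,1,3.79,4,5.09,  8, 9.88 ]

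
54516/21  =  2596 = 2596.00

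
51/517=51/517  =  0.10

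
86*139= 11954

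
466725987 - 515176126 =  - 48450139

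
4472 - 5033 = - 561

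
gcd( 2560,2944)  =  128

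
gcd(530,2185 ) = 5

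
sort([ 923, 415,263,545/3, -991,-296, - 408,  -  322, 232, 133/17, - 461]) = [ - 991,-461, - 408, - 322, - 296, 133/17, 545/3,232,263  ,  415 , 923] 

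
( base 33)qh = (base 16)36B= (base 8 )1553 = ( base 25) 1a0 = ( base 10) 875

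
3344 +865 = 4209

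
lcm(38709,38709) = 38709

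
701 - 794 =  - 93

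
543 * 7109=3860187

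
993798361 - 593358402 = 400439959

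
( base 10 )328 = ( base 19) h5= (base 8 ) 510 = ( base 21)FD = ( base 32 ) a8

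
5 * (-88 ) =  - 440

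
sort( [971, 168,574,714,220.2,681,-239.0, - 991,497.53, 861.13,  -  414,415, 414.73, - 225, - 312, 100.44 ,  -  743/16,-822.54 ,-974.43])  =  [-991, - 974.43,  -  822.54 , - 414, - 312, -239.0, - 225, - 743/16 , 100.44 , 168,220.2, 414.73 , 415,497.53, 574, 681,714,  861.13,  971 ] 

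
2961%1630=1331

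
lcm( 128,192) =384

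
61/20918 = 61/20918 = 0.00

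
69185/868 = 69185/868 = 79.71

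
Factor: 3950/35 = 2^1 *5^1 *7^(-1) * 79^1 =790/7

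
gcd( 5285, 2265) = 755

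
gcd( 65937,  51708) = 93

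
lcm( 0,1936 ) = 0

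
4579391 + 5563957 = 10143348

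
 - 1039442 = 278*(-3739) 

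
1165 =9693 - 8528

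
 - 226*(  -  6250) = 1412500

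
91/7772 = 91/7772= 0.01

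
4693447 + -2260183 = 2433264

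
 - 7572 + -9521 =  - 17093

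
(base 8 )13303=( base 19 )g2d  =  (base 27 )7qm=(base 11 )4418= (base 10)5827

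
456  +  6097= 6553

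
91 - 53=38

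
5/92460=1/18492=0.00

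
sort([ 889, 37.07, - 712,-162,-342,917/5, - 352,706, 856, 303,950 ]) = [ - 712, - 352,-342, - 162, 37.07 , 917/5,303 , 706, 856, 889,950] 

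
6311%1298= 1119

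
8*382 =3056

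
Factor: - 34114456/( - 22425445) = 2^3*5^( - 1 )*7^( - 1)*640727^( - 1) * 4264307^1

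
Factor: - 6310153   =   - 6310153^1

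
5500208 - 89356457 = -83856249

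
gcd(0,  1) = 1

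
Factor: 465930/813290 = 279/487=3^2*31^1*487^( - 1)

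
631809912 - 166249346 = 465560566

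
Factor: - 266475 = -3^1*5^2*11^1*17^1*19^1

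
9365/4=9365/4=2341.25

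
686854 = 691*994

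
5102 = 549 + 4553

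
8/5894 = 4/2947 = 0.00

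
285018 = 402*709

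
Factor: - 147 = -3^1 * 7^2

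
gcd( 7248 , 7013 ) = 1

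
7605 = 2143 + 5462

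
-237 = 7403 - 7640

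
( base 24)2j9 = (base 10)1617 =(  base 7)4500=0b11001010001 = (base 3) 2012220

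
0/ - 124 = 0/1 = -0.00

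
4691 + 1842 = 6533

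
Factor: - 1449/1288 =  - 2^( - 3)*3^2 = - 9/8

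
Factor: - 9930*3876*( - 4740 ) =182436343200 = 2^5*3^3*5^2 * 17^1*19^1*79^1*331^1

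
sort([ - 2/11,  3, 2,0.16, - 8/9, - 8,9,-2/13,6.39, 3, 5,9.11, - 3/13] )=[ - 8, - 8/9, - 3/13, - 2/11,  -  2/13,0.16 , 2,3, 3,5,6.39 , 9,9.11 ] 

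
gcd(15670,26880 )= 10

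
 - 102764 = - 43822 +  - 58942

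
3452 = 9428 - 5976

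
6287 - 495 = 5792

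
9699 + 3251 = 12950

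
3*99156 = 297468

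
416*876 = 364416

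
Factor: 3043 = 17^1*179^1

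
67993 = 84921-16928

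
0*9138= 0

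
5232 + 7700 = 12932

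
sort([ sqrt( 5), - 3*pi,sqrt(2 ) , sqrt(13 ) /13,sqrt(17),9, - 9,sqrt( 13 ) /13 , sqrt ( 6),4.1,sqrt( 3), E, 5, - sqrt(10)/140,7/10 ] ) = [ - 3*pi,  -  9,  -  sqrt( 10)/140 , sqrt( 13 )/13, sqrt( 13)/13,7/10,sqrt(2 ),sqrt( 3),sqrt (5 ),sqrt( 6),E, 4.1, sqrt ( 17),5,9 ]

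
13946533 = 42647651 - 28701118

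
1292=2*646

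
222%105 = 12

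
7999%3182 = 1635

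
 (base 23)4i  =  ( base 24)4E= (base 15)75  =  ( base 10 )110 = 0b1101110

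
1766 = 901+865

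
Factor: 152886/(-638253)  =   - 2^1*3^( - 2) *7^( - 1)*11^ ( -1)*83^1 = - 166/693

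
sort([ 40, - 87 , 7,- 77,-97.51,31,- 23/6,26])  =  [ - 97.51,- 87, - 77 ,  -  23/6,  7,26,31,40 ] 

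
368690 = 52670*7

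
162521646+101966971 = 264488617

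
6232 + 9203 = 15435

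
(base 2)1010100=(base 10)84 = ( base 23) 3F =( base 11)77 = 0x54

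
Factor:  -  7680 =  - 2^9 * 3^1* 5^1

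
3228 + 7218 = 10446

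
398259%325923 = 72336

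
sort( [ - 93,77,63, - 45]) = [-93, - 45, 63, 77 ] 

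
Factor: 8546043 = 3^1*11^1*258971^1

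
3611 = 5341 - 1730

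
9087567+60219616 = 69307183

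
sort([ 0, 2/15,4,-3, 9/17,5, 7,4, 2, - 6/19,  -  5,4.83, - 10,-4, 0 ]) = [  -  10,- 5,- 4,-3,-6/19, 0, 0,  2/15, 9/17,2, 4, 4,4.83, 5, 7] 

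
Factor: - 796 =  - 2^2*199^1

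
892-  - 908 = 1800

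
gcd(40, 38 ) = 2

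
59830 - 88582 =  - 28752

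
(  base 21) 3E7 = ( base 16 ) 658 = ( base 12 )b34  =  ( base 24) 2JG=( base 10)1624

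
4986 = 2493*2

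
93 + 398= 491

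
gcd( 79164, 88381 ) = 1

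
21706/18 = 10853/9 = 1205.89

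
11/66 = 1/6 = 0.17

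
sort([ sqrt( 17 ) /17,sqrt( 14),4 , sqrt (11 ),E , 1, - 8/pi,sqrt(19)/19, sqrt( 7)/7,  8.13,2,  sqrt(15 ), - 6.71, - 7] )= [ - 7, - 6.71, - 8/pi, sqrt( 19)/19,sqrt(17) /17,sqrt(7 )/7,1, 2,E,  sqrt(11 ),sqrt( 14 ),  sqrt(15),4,8.13] 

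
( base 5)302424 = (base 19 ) 17IB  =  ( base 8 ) 23013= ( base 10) 9739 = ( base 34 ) 8EF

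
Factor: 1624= 2^3*7^1*29^1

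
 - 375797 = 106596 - 482393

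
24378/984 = 24 + 127/164=24.77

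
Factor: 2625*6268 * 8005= 131710267500 =2^2*3^1*5^4 * 7^1 * 1567^1*1601^1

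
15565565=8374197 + 7191368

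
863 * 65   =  56095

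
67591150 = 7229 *9350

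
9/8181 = 1/909 = 0.00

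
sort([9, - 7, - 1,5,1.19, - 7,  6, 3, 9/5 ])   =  [- 7, - 7, - 1, 1.19, 9/5,  3,5,6,9] 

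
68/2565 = 68/2565 = 0.03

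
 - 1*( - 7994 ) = 7994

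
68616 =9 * 7624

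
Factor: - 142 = -2^1 *71^1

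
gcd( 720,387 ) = 9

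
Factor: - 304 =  - 2^4*19^1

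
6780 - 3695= 3085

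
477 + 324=801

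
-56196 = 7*(-8028)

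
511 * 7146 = 3651606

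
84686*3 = 254058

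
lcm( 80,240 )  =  240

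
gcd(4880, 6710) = 610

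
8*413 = 3304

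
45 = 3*15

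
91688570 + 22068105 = 113756675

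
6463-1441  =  5022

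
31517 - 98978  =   - 67461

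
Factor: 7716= 2^2*3^1 * 643^1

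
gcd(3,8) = 1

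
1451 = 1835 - 384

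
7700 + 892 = 8592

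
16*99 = 1584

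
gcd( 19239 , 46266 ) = 33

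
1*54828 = 54828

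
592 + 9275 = 9867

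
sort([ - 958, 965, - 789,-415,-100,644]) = [ - 958,-789, - 415, - 100, 644, 965] 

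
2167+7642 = 9809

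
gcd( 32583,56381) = 1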